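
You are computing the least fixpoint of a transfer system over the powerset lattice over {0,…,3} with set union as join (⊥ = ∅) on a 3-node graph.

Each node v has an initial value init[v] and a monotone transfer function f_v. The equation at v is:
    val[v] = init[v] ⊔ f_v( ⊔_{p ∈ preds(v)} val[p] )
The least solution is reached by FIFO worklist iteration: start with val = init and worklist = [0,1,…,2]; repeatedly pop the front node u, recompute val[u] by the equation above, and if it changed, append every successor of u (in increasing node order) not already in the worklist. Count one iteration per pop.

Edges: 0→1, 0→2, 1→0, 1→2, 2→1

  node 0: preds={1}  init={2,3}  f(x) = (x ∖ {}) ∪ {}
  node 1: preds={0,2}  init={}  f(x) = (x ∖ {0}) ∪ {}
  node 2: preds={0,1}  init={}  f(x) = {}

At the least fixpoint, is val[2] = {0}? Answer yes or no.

no

Iteration log — 4 steps:
  step 1. node 0  ⊔preds={}  new={2,3}  stable
  step 2. node 1  ⊔preds={2,3}  new={2,3}  old={}  +wl: 0
  step 3. node 2  ⊔preds={2,3}  new={}  stable
  step 4. node 0  ⊔preds={2,3}  new={2,3}  stable

Least fixpoint reached:
  node 0: {2,3}
  node 1: {2,3}
  node 2: {}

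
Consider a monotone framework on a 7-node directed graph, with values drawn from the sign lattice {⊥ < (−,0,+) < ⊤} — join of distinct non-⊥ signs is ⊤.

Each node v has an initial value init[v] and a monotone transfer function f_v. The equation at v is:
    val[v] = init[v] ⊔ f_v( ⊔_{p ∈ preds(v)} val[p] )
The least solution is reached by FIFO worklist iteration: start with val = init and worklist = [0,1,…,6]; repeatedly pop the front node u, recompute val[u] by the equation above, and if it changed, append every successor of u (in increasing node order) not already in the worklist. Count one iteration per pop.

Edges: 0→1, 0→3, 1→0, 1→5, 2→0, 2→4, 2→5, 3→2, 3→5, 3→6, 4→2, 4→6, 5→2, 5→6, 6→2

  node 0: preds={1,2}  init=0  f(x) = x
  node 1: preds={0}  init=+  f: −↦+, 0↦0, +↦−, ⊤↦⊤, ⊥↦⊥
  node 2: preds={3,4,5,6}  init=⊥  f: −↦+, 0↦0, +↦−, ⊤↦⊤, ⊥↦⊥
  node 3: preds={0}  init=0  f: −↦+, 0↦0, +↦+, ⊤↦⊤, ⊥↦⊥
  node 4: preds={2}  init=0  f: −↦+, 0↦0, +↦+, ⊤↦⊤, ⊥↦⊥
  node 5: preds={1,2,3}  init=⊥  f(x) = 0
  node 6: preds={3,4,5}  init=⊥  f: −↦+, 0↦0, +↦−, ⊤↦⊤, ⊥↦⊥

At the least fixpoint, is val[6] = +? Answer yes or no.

Iteration log — 14 steps:
  step 1. node 0  ⊔preds=+  new=⊤  old=0  +wl: 
  step 2. node 1  ⊔preds=⊤  new=⊤  old=+  +wl: 0
  step 3. node 2  ⊔preds=0  new=0  old=⊥  +wl: 
  step 4. node 3  ⊔preds=⊤  new=⊤  old=0  +wl: 2
  step 5. node 4  ⊔preds=0  new=0  stable
  step 6. node 5  ⊔preds=⊤  new=0  old=⊥  +wl: 
  step 7. node 6  ⊔preds=⊤  new=⊤  old=⊥  +wl: 
  step 8. node 0  ⊔preds=⊤  new=⊤  stable
  step 9. node 2  ⊔preds=⊤  new=⊤  old=0  +wl: 0,4,5
  step 10. node 0  ⊔preds=⊤  new=⊤  stable
  step 11. node 4  ⊔preds=⊤  new=⊤  old=0  +wl: 2,6
  step 12. node 5  ⊔preds=⊤  new=0  stable
  step 13. node 2  ⊔preds=⊤  new=⊤  stable
  step 14. node 6  ⊔preds=⊤  new=⊤  stable

Least fixpoint reached:
  node 0: ⊤
  node 1: ⊤
  node 2: ⊤
  node 3: ⊤
  node 4: ⊤
  node 5: 0
  node 6: ⊤

no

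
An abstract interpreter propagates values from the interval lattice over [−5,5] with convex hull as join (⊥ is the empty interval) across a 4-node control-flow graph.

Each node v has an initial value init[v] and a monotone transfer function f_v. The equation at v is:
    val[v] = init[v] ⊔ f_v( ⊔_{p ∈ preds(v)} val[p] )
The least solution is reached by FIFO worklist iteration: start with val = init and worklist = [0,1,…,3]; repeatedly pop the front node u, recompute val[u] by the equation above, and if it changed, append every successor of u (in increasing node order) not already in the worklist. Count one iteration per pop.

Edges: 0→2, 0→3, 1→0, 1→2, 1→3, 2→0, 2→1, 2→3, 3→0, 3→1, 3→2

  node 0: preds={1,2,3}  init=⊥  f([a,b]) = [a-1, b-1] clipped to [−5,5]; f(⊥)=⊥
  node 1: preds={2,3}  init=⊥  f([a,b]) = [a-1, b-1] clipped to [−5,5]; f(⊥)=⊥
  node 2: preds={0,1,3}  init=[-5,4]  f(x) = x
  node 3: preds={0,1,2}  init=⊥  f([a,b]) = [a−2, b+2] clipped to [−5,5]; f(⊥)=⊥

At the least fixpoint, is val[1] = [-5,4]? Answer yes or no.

yes

Trace (10 dequeues):
  [1] u=0 | in [-5,4] | out [-5,3] | prev ⊥ | push {}
  [2] u=1 | in [-5,4] | out [-5,3] | prev ⊥ | push {0}
  [3] u=2 | in [-5,3] | out [-5,4] | ==
  [4] u=3 | in [-5,4] | out [-5,5] | prev ⊥ | push {1,2}
  [5] u=0 | in [-5,5] | out [-5,4] | prev [-5,3] | push {3}
  [6] u=1 | in [-5,5] | out [-5,4] | prev [-5,3] | push {0}
  [7] u=2 | in [-5,5] | out [-5,5] | prev [-5,4] | push {1}
  [8] u=3 | in [-5,5] | out [-5,5] | ==
  [9] u=0 | in [-5,5] | out [-5,4] | ==
  [10] u=1 | in [-5,5] | out [-5,4] | ==

Converged values:
  [0] [-5,4]
  [1] [-5,4]
  [2] [-5,5]
  [3] [-5,5]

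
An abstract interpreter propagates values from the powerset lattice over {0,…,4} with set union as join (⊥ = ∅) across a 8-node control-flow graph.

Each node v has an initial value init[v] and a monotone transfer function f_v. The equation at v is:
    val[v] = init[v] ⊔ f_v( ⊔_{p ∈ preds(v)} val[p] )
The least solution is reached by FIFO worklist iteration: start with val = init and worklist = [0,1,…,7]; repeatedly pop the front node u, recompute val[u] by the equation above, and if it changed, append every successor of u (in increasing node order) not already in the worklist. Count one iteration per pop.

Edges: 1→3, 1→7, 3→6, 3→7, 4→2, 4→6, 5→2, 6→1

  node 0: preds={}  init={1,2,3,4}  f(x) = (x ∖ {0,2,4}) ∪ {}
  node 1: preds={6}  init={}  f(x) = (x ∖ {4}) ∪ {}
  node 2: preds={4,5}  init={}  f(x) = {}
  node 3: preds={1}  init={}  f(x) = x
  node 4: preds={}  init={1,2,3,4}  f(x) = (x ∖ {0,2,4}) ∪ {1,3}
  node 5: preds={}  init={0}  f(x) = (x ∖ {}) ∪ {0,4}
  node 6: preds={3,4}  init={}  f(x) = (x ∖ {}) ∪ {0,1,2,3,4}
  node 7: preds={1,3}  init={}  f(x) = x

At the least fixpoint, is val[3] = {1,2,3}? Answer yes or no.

no

Worklist (13 pops):
  #1 pop 0: in={} → {1,2,3,4} (no change)
  #2 pop 1: in={} → {} (no change)
  #3 pop 2: in={0,1,2,3,4} → {} (no change)
  #4 pop 3: in={} → {} (no change)
  #5 pop 4: in={} → {1,2,3,4} (no change)
  #6 pop 5: in={} → {0,4} (was {0}); enqueue [2]
  #7 pop 6: in={1,2,3,4} → {0,1,2,3,4} (was {}); enqueue [1]
  #8 pop 7: in={} → {} (no change)
  #9 pop 2: in={0,1,2,3,4} → {} (no change)
  #10 pop 1: in={0,1,2,3,4} → {0,1,2,3} (was {}); enqueue [3,7]
  #11 pop 3: in={0,1,2,3} → {0,1,2,3} (was {}); enqueue [6]
  #12 pop 7: in={0,1,2,3} → {0,1,2,3} (was {}); enqueue []
  #13 pop 6: in={0,1,2,3,4} → {0,1,2,3,4} (no change)

Fixpoint:
  val[0] = {1,2,3,4}
  val[1] = {0,1,2,3}
  val[2] = {}
  val[3] = {0,1,2,3}
  val[4] = {1,2,3,4}
  val[5] = {0,4}
  val[6] = {0,1,2,3,4}
  val[7] = {0,1,2,3}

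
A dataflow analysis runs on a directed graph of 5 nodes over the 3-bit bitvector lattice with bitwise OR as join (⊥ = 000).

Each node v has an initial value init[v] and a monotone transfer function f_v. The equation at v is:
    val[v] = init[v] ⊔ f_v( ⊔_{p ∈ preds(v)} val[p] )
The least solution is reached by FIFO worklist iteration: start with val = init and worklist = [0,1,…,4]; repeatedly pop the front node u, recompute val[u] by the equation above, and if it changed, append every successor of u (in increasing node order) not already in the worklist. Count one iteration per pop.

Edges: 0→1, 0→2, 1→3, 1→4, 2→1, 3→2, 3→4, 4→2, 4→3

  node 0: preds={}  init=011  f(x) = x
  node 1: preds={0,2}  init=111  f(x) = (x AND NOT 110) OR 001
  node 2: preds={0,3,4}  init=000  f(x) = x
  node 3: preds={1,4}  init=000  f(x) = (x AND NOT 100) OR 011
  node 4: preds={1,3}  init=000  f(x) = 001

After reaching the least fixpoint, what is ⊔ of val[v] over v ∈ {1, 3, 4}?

Iteration log — 8 steps:
  step 1. node 0  ⊔preds=000  new=011  stable
  step 2. node 1  ⊔preds=011  new=111  stable
  step 3. node 2  ⊔preds=011  new=011  old=000  +wl: 1
  step 4. node 3  ⊔preds=111  new=011  old=000  +wl: 2
  step 5. node 4  ⊔preds=111  new=001  old=000  +wl: 3
  step 6. node 1  ⊔preds=011  new=111  stable
  step 7. node 2  ⊔preds=011  new=011  stable
  step 8. node 3  ⊔preds=111  new=011  stable

Least fixpoint reached:
  node 0: 011
  node 1: 111
  node 2: 011
  node 3: 011
  node 4: 001

111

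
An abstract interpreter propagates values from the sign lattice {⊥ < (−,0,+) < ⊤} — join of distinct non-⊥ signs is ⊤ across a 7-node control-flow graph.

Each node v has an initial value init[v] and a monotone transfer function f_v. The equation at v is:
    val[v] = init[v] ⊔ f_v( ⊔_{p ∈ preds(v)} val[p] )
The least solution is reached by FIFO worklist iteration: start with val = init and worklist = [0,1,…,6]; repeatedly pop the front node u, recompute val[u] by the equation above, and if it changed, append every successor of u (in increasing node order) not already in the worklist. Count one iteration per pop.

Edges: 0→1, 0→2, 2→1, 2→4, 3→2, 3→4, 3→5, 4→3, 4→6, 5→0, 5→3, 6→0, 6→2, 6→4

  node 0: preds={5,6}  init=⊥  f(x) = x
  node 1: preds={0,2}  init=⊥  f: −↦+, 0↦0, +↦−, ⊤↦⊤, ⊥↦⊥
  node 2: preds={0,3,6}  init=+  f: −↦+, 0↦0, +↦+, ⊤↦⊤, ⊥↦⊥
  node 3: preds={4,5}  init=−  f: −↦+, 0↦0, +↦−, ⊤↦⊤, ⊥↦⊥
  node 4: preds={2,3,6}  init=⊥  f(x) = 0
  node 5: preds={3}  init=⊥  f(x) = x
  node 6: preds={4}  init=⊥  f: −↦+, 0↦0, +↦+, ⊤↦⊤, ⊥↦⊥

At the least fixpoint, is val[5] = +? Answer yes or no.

Trace (15 dequeues):
  [1] u=0 | in ⊥ | out ⊥ | ==
  [2] u=1 | in + | out − | prev ⊥ | push {}
  [3] u=2 | in − | out + | ==
  [4] u=3 | in ⊥ | out − | ==
  [5] u=4 | in ⊤ | out 0 | prev ⊥ | push {3}
  [6] u=5 | in − | out − | prev ⊥ | push {0}
  [7] u=6 | in 0 | out 0 | prev ⊥ | push {2,4}
  [8] u=3 | in ⊤ | out ⊤ | prev − | push {5}
  [9] u=0 | in ⊤ | out ⊤ | prev ⊥ | push {1}
  [10] u=2 | in ⊤ | out ⊤ | prev + | push {}
  [11] u=4 | in ⊤ | out 0 | ==
  [12] u=5 | in ⊤ | out ⊤ | prev − | push {0,3}
  [13] u=1 | in ⊤ | out ⊤ | prev − | push {}
  [14] u=0 | in ⊤ | out ⊤ | ==
  [15] u=3 | in ⊤ | out ⊤ | ==

Converged values:
  [0] ⊤
  [1] ⊤
  [2] ⊤
  [3] ⊤
  [4] 0
  [5] ⊤
  [6] 0

no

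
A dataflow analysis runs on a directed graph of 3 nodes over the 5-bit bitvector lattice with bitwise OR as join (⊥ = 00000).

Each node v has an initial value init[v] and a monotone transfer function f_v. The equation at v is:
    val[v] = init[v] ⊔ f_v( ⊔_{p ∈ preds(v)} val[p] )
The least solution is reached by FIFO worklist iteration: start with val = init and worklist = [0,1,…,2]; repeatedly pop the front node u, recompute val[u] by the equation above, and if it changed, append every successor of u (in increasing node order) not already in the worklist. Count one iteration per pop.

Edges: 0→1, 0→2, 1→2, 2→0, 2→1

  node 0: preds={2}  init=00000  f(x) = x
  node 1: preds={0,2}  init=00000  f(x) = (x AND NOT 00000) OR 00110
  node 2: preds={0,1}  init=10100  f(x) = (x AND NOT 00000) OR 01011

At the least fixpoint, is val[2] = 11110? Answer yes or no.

no

Trace (6 dequeues):
  [1] u=0 | in 10100 | out 10100 | prev 00000 | push {}
  [2] u=1 | in 10100 | out 10110 | prev 00000 | push {}
  [3] u=2 | in 10110 | out 11111 | prev 10100 | push {0,1}
  [4] u=0 | in 11111 | out 11111 | prev 10100 | push {2}
  [5] u=1 | in 11111 | out 11111 | prev 10110 | push {}
  [6] u=2 | in 11111 | out 11111 | ==

Converged values:
  [0] 11111
  [1] 11111
  [2] 11111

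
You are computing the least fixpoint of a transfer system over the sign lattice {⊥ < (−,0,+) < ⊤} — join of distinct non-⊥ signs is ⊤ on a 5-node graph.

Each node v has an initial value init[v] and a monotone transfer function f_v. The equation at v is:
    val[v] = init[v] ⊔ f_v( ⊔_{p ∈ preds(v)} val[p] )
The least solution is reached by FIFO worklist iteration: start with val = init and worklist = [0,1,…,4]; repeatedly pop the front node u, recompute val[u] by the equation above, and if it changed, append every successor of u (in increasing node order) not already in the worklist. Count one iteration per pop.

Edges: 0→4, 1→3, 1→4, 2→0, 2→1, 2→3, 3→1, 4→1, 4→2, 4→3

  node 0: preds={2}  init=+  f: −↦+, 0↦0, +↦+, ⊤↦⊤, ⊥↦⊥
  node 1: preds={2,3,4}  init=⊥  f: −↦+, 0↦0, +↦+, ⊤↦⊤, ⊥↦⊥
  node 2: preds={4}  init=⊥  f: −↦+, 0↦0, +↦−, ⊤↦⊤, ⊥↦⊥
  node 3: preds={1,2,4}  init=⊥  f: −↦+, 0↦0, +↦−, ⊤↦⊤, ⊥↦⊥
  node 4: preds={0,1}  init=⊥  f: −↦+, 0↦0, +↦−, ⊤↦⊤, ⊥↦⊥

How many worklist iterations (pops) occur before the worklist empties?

19

Worklist (19 pops):
  #1 pop 0: in=⊥ → + (no change)
  #2 pop 1: in=⊥ → ⊥ (no change)
  #3 pop 2: in=⊥ → ⊥ (no change)
  #4 pop 3: in=⊥ → ⊥ (no change)
  #5 pop 4: in=+ → − (was ⊥); enqueue [1,2,3]
  #6 pop 1: in=− → + (was ⊥); enqueue [4]
  #7 pop 2: in=− → + (was ⊥); enqueue [0,1]
  #8 pop 3: in=⊤ → ⊤ (was ⊥); enqueue []
  #9 pop 4: in=+ → − (no change)
  #10 pop 0: in=+ → + (no change)
  #11 pop 1: in=⊤ → ⊤ (was +); enqueue [3,4]
  #12 pop 3: in=⊤ → ⊤ (no change)
  #13 pop 4: in=⊤ → ⊤ (was −); enqueue [1,2,3]
  #14 pop 1: in=⊤ → ⊤ (no change)
  #15 pop 2: in=⊤ → ⊤ (was +); enqueue [0,1]
  #16 pop 3: in=⊤ → ⊤ (no change)
  #17 pop 0: in=⊤ → ⊤ (was +); enqueue [4]
  #18 pop 1: in=⊤ → ⊤ (no change)
  #19 pop 4: in=⊤ → ⊤ (no change)

Fixpoint:
  val[0] = ⊤
  val[1] = ⊤
  val[2] = ⊤
  val[3] = ⊤
  val[4] = ⊤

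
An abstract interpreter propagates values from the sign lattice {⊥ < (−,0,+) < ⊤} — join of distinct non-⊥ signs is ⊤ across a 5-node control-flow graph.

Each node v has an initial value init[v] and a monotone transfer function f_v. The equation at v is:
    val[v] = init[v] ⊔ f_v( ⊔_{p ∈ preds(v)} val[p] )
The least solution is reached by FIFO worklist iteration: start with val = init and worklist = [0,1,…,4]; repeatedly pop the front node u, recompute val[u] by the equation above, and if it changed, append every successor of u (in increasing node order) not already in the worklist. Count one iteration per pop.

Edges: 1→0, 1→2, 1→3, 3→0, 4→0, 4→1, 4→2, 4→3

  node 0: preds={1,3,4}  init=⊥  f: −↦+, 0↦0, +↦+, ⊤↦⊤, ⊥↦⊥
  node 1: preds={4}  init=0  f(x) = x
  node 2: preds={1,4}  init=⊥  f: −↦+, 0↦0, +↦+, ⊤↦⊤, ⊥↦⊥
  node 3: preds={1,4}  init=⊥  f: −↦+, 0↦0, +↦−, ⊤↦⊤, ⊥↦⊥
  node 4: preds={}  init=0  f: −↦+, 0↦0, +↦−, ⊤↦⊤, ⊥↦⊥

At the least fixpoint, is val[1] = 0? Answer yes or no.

yes

Worklist (6 pops):
  #1 pop 0: in=0 → 0 (was ⊥); enqueue []
  #2 pop 1: in=0 → 0 (no change)
  #3 pop 2: in=0 → 0 (was ⊥); enqueue []
  #4 pop 3: in=0 → 0 (was ⊥); enqueue [0]
  #5 pop 4: in=⊥ → 0 (no change)
  #6 pop 0: in=0 → 0 (no change)

Fixpoint:
  val[0] = 0
  val[1] = 0
  val[2] = 0
  val[3] = 0
  val[4] = 0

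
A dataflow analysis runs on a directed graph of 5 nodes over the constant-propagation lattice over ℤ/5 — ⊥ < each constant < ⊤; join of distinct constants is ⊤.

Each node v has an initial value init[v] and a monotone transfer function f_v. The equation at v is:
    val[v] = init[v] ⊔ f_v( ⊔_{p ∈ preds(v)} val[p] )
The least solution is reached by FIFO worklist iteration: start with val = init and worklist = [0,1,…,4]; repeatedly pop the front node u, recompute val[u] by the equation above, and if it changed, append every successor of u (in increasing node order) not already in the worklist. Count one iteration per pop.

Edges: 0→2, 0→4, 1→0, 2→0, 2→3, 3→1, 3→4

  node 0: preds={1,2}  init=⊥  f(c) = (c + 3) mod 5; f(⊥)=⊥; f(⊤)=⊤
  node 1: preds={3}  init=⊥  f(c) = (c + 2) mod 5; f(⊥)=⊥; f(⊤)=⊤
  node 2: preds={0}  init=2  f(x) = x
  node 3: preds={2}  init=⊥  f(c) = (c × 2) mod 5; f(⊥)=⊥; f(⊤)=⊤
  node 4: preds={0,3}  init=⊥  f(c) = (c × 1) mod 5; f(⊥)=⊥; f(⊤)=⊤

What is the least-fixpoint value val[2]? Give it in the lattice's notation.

Trace (10 dequeues):
  [1] u=0 | in 2 | out 0 | prev ⊥ | push {}
  [2] u=1 | in ⊥ | out ⊥ | ==
  [3] u=2 | in 0 | out ⊤ | prev 2 | push {0}
  [4] u=3 | in ⊤ | out ⊤ | prev ⊥ | push {1}
  [5] u=4 | in ⊤ | out ⊤ | prev ⊥ | push {}
  [6] u=0 | in ⊤ | out ⊤ | prev 0 | push {2,4}
  [7] u=1 | in ⊤ | out ⊤ | prev ⊥ | push {0}
  [8] u=2 | in ⊤ | out ⊤ | ==
  [9] u=4 | in ⊤ | out ⊤ | ==
  [10] u=0 | in ⊤ | out ⊤ | ==

Converged values:
  [0] ⊤
  [1] ⊤
  [2] ⊤
  [3] ⊤
  [4] ⊤

⊤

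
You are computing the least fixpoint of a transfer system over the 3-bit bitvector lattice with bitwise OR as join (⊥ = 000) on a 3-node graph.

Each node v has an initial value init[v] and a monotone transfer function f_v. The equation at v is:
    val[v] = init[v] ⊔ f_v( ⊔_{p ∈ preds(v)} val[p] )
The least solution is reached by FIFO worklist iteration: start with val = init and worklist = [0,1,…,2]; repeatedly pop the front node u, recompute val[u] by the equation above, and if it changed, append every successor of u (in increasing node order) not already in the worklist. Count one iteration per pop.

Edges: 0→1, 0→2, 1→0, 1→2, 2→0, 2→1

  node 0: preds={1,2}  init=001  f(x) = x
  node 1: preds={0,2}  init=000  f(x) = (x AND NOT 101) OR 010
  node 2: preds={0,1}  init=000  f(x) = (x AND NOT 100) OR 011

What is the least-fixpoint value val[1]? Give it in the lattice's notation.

010

Iteration log — 6 steps:
  step 1. node 0  ⊔preds=000  new=001  stable
  step 2. node 1  ⊔preds=001  new=010  old=000  +wl: 0
  step 3. node 2  ⊔preds=011  new=011  old=000  +wl: 1
  step 4. node 0  ⊔preds=011  new=011  old=001  +wl: 2
  step 5. node 1  ⊔preds=011  new=010  stable
  step 6. node 2  ⊔preds=011  new=011  stable

Least fixpoint reached:
  node 0: 011
  node 1: 010
  node 2: 011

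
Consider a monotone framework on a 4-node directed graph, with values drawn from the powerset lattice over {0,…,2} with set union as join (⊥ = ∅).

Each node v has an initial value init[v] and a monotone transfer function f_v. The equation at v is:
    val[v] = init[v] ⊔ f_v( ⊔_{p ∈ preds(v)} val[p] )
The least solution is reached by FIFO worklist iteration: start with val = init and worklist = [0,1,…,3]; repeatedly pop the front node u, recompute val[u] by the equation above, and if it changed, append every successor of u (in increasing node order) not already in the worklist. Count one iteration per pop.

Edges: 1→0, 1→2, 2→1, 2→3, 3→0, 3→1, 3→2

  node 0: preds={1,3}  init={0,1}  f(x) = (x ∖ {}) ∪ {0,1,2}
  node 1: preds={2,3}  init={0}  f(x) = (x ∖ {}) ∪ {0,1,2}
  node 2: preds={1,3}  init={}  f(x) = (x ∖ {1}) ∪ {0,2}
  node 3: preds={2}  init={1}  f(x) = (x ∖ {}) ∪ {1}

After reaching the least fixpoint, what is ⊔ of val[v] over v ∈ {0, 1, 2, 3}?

Trace (7 dequeues):
  [1] u=0 | in {0,1} | out {0,1,2} | prev {0,1} | push {}
  [2] u=1 | in {1} | out {0,1,2} | prev {0} | push {0}
  [3] u=2 | in {0,1,2} | out {0,2} | prev {} | push {1}
  [4] u=3 | in {0,2} | out {0,1,2} | prev {1} | push {2}
  [5] u=0 | in {0,1,2} | out {0,1,2} | ==
  [6] u=1 | in {0,1,2} | out {0,1,2} | ==
  [7] u=2 | in {0,1,2} | out {0,2} | ==

Converged values:
  [0] {0,1,2}
  [1] {0,1,2}
  [2] {0,2}
  [3] {0,1,2}

{0,1,2}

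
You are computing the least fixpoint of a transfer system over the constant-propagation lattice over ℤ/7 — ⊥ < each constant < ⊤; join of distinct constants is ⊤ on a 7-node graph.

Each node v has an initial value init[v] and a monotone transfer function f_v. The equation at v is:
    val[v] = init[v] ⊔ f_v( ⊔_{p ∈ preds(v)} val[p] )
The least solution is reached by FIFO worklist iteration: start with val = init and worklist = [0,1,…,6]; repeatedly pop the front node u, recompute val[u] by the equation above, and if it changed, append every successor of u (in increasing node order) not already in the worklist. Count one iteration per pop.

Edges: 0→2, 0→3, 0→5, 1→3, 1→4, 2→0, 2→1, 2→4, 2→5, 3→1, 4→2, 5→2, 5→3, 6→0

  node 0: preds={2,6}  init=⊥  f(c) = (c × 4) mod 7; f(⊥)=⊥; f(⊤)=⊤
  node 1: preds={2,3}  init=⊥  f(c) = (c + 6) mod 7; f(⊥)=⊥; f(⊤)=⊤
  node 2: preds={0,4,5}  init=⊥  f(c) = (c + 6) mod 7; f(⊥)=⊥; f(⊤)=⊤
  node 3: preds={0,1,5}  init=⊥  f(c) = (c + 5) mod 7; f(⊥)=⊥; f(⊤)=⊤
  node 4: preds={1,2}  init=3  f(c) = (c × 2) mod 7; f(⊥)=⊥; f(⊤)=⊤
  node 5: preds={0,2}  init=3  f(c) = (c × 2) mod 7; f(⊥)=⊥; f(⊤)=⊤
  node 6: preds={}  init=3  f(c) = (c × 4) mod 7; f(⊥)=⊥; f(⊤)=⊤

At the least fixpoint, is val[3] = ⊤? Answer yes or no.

Iteration log — 13 steps:
  step 1. node 0  ⊔preds=3  new=5  old=⊥  +wl: 
  step 2. node 1  ⊔preds=⊥  new=⊥  stable
  step 3. node 2  ⊔preds=⊤  new=⊤  old=⊥  +wl: 0,1
  step 4. node 3  ⊔preds=⊤  new=⊤  old=⊥  +wl: 
  step 5. node 4  ⊔preds=⊤  new=⊤  old=3  +wl: 2
  step 6. node 5  ⊔preds=⊤  new=⊤  old=3  +wl: 3
  step 7. node 6  ⊔preds=⊥  new=3  stable
  step 8. node 0  ⊔preds=⊤  new=⊤  old=5  +wl: 5
  step 9. node 1  ⊔preds=⊤  new=⊤  old=⊥  +wl: 4
  step 10. node 2  ⊔preds=⊤  new=⊤  stable
  step 11. node 3  ⊔preds=⊤  new=⊤  stable
  step 12. node 5  ⊔preds=⊤  new=⊤  stable
  step 13. node 4  ⊔preds=⊤  new=⊤  stable

Least fixpoint reached:
  node 0: ⊤
  node 1: ⊤
  node 2: ⊤
  node 3: ⊤
  node 4: ⊤
  node 5: ⊤
  node 6: 3

yes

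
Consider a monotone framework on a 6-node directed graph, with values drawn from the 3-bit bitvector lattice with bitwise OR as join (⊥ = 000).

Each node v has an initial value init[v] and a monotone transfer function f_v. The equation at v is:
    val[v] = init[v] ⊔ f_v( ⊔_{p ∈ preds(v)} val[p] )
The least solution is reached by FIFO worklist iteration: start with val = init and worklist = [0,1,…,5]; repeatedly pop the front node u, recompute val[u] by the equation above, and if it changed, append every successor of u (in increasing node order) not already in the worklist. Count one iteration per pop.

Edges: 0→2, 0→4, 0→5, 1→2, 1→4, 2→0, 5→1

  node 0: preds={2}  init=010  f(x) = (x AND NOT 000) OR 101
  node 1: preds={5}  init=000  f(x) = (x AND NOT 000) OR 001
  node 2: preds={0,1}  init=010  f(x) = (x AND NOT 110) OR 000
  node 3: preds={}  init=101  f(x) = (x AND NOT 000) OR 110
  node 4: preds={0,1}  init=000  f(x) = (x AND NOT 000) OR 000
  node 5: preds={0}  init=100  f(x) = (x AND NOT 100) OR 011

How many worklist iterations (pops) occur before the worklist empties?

Trace (10 dequeues):
  [1] u=0 | in 010 | out 111 | prev 010 | push {}
  [2] u=1 | in 100 | out 101 | prev 000 | push {}
  [3] u=2 | in 111 | out 011 | prev 010 | push {0}
  [4] u=3 | in 000 | out 111 | prev 101 | push {}
  [5] u=4 | in 111 | out 111 | prev 000 | push {}
  [6] u=5 | in 111 | out 111 | prev 100 | push {1}
  [7] u=0 | in 011 | out 111 | ==
  [8] u=1 | in 111 | out 111 | prev 101 | push {2,4}
  [9] u=2 | in 111 | out 011 | ==
  [10] u=4 | in 111 | out 111 | ==

Converged values:
  [0] 111
  [1] 111
  [2] 011
  [3] 111
  [4] 111
  [5] 111

10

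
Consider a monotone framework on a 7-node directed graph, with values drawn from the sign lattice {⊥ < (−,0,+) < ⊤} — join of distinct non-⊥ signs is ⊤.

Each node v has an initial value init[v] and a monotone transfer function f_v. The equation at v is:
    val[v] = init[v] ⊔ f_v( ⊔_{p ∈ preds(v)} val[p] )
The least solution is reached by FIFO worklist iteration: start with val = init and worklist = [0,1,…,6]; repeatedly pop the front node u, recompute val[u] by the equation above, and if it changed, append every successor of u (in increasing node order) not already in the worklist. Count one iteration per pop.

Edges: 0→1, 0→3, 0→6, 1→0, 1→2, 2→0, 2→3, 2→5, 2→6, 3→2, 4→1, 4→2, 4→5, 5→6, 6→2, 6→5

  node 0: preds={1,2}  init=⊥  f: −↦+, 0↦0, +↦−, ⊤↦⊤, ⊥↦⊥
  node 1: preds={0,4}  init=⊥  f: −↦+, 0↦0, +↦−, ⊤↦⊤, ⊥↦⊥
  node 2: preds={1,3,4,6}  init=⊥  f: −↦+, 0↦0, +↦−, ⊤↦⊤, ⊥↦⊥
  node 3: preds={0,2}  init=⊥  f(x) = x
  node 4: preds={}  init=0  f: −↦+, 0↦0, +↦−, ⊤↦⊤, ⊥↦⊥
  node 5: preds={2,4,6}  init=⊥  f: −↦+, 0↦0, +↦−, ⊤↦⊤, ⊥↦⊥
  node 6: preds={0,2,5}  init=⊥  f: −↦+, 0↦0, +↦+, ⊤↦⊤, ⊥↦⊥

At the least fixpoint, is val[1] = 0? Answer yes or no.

Trace (13 dequeues):
  [1] u=0 | in ⊥ | out ⊥ | ==
  [2] u=1 | in 0 | out 0 | prev ⊥ | push {0}
  [3] u=2 | in 0 | out 0 | prev ⊥ | push {}
  [4] u=3 | in 0 | out 0 | prev ⊥ | push {2}
  [5] u=4 | in ⊥ | out 0 | ==
  [6] u=5 | in 0 | out 0 | prev ⊥ | push {}
  [7] u=6 | in 0 | out 0 | prev ⊥ | push {5}
  [8] u=0 | in 0 | out 0 | prev ⊥ | push {1,3,6}
  [9] u=2 | in 0 | out 0 | ==
  [10] u=5 | in 0 | out 0 | ==
  [11] u=1 | in 0 | out 0 | ==
  [12] u=3 | in 0 | out 0 | ==
  [13] u=6 | in 0 | out 0 | ==

Converged values:
  [0] 0
  [1] 0
  [2] 0
  [3] 0
  [4] 0
  [5] 0
  [6] 0

yes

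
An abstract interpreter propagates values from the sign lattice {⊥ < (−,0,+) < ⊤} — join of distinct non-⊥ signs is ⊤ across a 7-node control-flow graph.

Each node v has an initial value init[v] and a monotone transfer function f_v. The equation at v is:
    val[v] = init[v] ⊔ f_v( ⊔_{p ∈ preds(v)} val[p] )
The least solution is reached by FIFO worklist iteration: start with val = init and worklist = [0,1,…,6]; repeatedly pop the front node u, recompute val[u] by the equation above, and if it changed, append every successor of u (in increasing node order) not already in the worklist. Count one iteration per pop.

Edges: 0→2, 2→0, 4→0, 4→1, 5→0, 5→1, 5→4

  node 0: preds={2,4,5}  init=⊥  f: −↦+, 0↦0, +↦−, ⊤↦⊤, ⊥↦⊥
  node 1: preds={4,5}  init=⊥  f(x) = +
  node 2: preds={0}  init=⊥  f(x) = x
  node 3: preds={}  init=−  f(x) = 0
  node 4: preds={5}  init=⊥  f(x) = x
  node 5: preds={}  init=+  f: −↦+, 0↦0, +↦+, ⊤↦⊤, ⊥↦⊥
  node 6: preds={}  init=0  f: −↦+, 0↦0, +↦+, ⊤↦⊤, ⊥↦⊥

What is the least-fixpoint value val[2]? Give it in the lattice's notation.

⊤

Trace (11 dequeues):
  [1] u=0 | in + | out − | prev ⊥ | push {}
  [2] u=1 | in + | out + | prev ⊥ | push {}
  [3] u=2 | in − | out − | prev ⊥ | push {0}
  [4] u=3 | in ⊥ | out ⊤ | prev − | push {}
  [5] u=4 | in + | out + | prev ⊥ | push {1}
  [6] u=5 | in ⊥ | out + | ==
  [7] u=6 | in ⊥ | out 0 | ==
  [8] u=0 | in ⊤ | out ⊤ | prev − | push {2}
  [9] u=1 | in + | out + | ==
  [10] u=2 | in ⊤ | out ⊤ | prev − | push {0}
  [11] u=0 | in ⊤ | out ⊤ | ==

Converged values:
  [0] ⊤
  [1] +
  [2] ⊤
  [3] ⊤
  [4] +
  [5] +
  [6] 0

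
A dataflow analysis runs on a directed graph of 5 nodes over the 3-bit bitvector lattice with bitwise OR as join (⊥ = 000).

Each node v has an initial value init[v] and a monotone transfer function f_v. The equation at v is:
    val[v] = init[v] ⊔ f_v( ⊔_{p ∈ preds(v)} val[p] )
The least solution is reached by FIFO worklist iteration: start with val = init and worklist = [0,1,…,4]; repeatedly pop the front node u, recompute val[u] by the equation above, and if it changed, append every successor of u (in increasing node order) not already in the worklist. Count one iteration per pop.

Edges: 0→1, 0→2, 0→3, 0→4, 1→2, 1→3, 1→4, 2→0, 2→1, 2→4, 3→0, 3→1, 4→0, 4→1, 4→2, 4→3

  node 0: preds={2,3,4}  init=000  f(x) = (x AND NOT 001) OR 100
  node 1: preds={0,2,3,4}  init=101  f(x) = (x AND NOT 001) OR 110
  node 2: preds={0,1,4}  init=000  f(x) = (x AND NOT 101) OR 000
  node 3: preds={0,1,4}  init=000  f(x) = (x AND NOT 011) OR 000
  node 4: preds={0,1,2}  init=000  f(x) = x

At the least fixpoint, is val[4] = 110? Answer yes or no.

no

Worklist (10 pops):
  #1 pop 0: in=000 → 100 (was 000); enqueue []
  #2 pop 1: in=100 → 111 (was 101); enqueue []
  #3 pop 2: in=111 → 010 (was 000); enqueue [0,1]
  #4 pop 3: in=111 → 100 (was 000); enqueue []
  #5 pop 4: in=111 → 111 (was 000); enqueue [2,3]
  #6 pop 0: in=111 → 110 (was 100); enqueue [4]
  #7 pop 1: in=111 → 111 (no change)
  #8 pop 2: in=111 → 010 (no change)
  #9 pop 3: in=111 → 100 (no change)
  #10 pop 4: in=111 → 111 (no change)

Fixpoint:
  val[0] = 110
  val[1] = 111
  val[2] = 010
  val[3] = 100
  val[4] = 111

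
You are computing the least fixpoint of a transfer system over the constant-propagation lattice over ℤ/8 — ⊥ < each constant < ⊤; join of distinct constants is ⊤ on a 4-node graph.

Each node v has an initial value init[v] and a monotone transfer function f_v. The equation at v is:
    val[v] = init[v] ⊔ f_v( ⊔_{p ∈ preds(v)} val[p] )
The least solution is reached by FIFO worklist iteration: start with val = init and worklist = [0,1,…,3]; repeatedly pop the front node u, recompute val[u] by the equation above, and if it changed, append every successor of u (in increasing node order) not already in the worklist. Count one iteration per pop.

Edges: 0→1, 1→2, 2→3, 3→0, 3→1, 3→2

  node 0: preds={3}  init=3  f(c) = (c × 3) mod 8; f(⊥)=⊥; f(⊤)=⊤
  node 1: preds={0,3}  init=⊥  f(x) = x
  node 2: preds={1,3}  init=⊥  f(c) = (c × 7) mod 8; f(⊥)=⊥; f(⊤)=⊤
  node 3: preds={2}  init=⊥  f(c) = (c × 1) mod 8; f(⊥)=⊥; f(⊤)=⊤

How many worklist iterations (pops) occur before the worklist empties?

Iteration log — 11 steps:
  step 1. node 0  ⊔preds=⊥  new=3  stable
  step 2. node 1  ⊔preds=3  new=3  old=⊥  +wl: 
  step 3. node 2  ⊔preds=3  new=5  old=⊥  +wl: 
  step 4. node 3  ⊔preds=5  new=5  old=⊥  +wl: 0,1,2
  step 5. node 0  ⊔preds=5  new=⊤  old=3  +wl: 
  step 6. node 1  ⊔preds=⊤  new=⊤  old=3  +wl: 
  step 7. node 2  ⊔preds=⊤  new=⊤  old=5  +wl: 3
  step 8. node 3  ⊔preds=⊤  new=⊤  old=5  +wl: 0,1,2
  step 9. node 0  ⊔preds=⊤  new=⊤  stable
  step 10. node 1  ⊔preds=⊤  new=⊤  stable
  step 11. node 2  ⊔preds=⊤  new=⊤  stable

Least fixpoint reached:
  node 0: ⊤
  node 1: ⊤
  node 2: ⊤
  node 3: ⊤

11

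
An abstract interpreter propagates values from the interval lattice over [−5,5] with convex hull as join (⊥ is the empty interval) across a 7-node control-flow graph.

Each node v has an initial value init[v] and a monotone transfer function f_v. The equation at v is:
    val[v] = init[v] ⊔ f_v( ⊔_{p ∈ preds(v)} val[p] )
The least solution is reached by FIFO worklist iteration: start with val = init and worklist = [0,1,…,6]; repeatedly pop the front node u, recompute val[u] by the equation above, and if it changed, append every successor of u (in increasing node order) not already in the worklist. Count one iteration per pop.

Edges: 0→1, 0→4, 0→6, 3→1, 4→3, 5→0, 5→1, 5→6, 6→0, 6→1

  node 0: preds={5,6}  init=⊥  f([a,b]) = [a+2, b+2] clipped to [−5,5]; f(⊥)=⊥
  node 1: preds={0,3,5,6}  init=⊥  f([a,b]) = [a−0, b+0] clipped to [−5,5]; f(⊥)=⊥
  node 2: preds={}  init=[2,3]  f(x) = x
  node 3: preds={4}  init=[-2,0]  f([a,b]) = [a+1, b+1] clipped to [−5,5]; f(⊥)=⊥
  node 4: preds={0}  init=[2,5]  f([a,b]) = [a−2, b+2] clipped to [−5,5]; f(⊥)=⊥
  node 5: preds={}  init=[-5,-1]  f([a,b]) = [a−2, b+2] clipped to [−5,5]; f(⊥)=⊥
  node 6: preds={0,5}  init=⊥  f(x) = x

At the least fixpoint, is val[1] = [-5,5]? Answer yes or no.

Worklist (19 pops):
  #1 pop 0: in=[-5,-1] → [-3,1] (was ⊥); enqueue []
  #2 pop 1: in=[-5,1] → [-5,1] (was ⊥); enqueue []
  #3 pop 2: in=⊥ → [2,3] (no change)
  #4 pop 3: in=[2,5] → [-2,5] (was [-2,0]); enqueue [1]
  #5 pop 4: in=[-3,1] → [-5,5] (was [2,5]); enqueue [3]
  #6 pop 5: in=⊥ → [-5,-1] (no change)
  #7 pop 6: in=[-5,1] → [-5,1] (was ⊥); enqueue [0]
  #8 pop 1: in=[-5,5] → [-5,5] (was [-5,1]); enqueue []
  #9 pop 3: in=[-5,5] → [-4,5] (was [-2,5]); enqueue [1]
  #10 pop 0: in=[-5,1] → [-3,3] (was [-3,1]); enqueue [4,6]
  #11 pop 1: in=[-5,5] → [-5,5] (no change)
  #12 pop 4: in=[-3,3] → [-5,5] (no change)
  #13 pop 6: in=[-5,3] → [-5,3] (was [-5,1]); enqueue [0,1]
  #14 pop 0: in=[-5,3] → [-3,5] (was [-3,3]); enqueue [4,6]
  #15 pop 1: in=[-5,5] → [-5,5] (no change)
  #16 pop 4: in=[-3,5] → [-5,5] (no change)
  #17 pop 6: in=[-5,5] → [-5,5] (was [-5,3]); enqueue [0,1]
  #18 pop 0: in=[-5,5] → [-3,5] (no change)
  #19 pop 1: in=[-5,5] → [-5,5] (no change)

Fixpoint:
  val[0] = [-3,5]
  val[1] = [-5,5]
  val[2] = [2,3]
  val[3] = [-4,5]
  val[4] = [-5,5]
  val[5] = [-5,-1]
  val[6] = [-5,5]

yes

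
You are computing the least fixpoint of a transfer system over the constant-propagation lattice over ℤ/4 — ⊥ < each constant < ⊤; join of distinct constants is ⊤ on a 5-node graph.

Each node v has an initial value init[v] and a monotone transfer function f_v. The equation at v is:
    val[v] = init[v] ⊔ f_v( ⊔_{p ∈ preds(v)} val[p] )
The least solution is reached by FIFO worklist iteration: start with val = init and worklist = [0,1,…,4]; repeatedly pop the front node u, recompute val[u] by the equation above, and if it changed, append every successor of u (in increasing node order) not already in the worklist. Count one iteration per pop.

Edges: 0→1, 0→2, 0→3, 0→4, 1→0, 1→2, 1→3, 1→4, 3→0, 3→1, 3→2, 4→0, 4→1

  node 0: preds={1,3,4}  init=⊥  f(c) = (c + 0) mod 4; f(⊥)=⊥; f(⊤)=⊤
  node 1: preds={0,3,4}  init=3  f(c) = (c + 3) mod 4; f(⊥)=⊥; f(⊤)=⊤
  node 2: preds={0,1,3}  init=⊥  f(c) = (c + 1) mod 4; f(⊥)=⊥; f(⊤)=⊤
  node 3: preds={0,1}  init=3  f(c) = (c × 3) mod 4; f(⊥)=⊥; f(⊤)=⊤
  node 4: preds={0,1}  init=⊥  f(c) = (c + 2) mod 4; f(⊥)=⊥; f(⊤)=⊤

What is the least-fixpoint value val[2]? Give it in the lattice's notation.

⊤

Worklist (10 pops):
  #1 pop 0: in=3 → 3 (was ⊥); enqueue []
  #2 pop 1: in=3 → ⊤ (was 3); enqueue [0]
  #3 pop 2: in=⊤ → ⊤ (was ⊥); enqueue []
  #4 pop 3: in=⊤ → ⊤ (was 3); enqueue [1,2]
  #5 pop 4: in=⊤ → ⊤ (was ⊥); enqueue []
  #6 pop 0: in=⊤ → ⊤ (was 3); enqueue [3,4]
  #7 pop 1: in=⊤ → ⊤ (no change)
  #8 pop 2: in=⊤ → ⊤ (no change)
  #9 pop 3: in=⊤ → ⊤ (no change)
  #10 pop 4: in=⊤ → ⊤ (no change)

Fixpoint:
  val[0] = ⊤
  val[1] = ⊤
  val[2] = ⊤
  val[3] = ⊤
  val[4] = ⊤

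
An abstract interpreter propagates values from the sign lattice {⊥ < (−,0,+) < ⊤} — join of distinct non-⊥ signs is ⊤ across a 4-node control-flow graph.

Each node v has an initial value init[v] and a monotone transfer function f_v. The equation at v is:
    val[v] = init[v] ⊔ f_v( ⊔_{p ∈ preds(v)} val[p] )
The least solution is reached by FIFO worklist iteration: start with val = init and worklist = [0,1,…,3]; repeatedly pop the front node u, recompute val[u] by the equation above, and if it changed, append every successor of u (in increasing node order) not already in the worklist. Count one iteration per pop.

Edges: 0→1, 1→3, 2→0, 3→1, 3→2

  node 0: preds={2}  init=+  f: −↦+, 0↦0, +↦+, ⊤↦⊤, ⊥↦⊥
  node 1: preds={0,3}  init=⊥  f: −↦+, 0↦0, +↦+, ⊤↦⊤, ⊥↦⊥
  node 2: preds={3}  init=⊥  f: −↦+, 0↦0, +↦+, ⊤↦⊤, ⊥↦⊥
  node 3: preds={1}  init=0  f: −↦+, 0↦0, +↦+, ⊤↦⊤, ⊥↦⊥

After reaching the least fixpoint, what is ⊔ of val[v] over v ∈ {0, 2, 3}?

Worklist (8 pops):
  #1 pop 0: in=⊥ → + (no change)
  #2 pop 1: in=⊤ → ⊤ (was ⊥); enqueue []
  #3 pop 2: in=0 → 0 (was ⊥); enqueue [0]
  #4 pop 3: in=⊤ → ⊤ (was 0); enqueue [1,2]
  #5 pop 0: in=0 → ⊤ (was +); enqueue []
  #6 pop 1: in=⊤ → ⊤ (no change)
  #7 pop 2: in=⊤ → ⊤ (was 0); enqueue [0]
  #8 pop 0: in=⊤ → ⊤ (no change)

Fixpoint:
  val[0] = ⊤
  val[1] = ⊤
  val[2] = ⊤
  val[3] = ⊤

⊤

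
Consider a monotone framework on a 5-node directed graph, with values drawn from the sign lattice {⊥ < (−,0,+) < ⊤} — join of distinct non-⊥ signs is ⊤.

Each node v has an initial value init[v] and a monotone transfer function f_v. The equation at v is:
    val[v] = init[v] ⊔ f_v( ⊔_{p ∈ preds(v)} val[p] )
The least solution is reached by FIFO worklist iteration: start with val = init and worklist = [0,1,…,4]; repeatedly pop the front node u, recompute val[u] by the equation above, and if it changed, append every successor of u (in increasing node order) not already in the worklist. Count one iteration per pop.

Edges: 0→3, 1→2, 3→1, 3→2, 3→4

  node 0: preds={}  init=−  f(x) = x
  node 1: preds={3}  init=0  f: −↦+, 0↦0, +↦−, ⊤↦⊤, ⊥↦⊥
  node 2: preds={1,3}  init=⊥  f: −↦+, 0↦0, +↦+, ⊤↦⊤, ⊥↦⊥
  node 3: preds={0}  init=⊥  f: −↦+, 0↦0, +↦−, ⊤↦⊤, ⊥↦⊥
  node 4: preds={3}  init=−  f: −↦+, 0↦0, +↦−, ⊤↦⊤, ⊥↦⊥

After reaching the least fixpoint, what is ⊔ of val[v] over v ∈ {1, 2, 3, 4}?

⊤

Worklist (7 pops):
  #1 pop 0: in=⊥ → − (no change)
  #2 pop 1: in=⊥ → 0 (no change)
  #3 pop 2: in=0 → 0 (was ⊥); enqueue []
  #4 pop 3: in=− → + (was ⊥); enqueue [1,2]
  #5 pop 4: in=+ → − (no change)
  #6 pop 1: in=+ → ⊤ (was 0); enqueue []
  #7 pop 2: in=⊤ → ⊤ (was 0); enqueue []

Fixpoint:
  val[0] = −
  val[1] = ⊤
  val[2] = ⊤
  val[3] = +
  val[4] = −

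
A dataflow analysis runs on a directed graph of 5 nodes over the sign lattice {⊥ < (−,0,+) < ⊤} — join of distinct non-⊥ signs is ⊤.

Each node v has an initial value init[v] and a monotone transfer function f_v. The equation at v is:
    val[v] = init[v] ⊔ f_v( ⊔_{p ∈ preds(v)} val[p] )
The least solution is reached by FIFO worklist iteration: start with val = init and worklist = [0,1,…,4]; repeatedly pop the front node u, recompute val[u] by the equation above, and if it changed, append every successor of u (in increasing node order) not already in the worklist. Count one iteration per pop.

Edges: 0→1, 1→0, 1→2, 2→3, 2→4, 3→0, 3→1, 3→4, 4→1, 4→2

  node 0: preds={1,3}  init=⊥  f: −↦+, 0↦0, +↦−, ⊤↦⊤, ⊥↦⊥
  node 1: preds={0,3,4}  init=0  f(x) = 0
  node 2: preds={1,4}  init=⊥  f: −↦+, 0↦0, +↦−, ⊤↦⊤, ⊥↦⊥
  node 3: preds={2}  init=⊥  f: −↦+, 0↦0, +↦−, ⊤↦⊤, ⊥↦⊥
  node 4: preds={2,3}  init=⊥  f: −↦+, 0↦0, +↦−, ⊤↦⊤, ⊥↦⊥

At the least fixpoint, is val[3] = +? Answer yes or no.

no

Trace (8 dequeues):
  [1] u=0 | in 0 | out 0 | prev ⊥ | push {}
  [2] u=1 | in 0 | out 0 | ==
  [3] u=2 | in 0 | out 0 | prev ⊥ | push {}
  [4] u=3 | in 0 | out 0 | prev ⊥ | push {0,1}
  [5] u=4 | in 0 | out 0 | prev ⊥ | push {2}
  [6] u=0 | in 0 | out 0 | ==
  [7] u=1 | in 0 | out 0 | ==
  [8] u=2 | in 0 | out 0 | ==

Converged values:
  [0] 0
  [1] 0
  [2] 0
  [3] 0
  [4] 0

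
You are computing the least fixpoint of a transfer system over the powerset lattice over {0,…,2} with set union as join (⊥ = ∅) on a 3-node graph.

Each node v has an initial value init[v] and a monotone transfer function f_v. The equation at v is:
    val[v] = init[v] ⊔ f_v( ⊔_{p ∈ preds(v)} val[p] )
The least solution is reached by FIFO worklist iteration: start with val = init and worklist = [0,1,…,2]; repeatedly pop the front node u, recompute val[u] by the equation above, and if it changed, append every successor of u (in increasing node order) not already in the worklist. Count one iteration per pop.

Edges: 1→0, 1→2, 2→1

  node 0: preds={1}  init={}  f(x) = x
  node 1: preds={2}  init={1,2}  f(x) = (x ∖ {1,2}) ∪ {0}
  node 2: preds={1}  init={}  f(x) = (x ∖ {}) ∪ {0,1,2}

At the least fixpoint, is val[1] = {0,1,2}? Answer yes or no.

yes

Iteration log — 5 steps:
  step 1. node 0  ⊔preds={1,2}  new={1,2}  old={}  +wl: 
  step 2. node 1  ⊔preds={}  new={0,1,2}  old={1,2}  +wl: 0
  step 3. node 2  ⊔preds={0,1,2}  new={0,1,2}  old={}  +wl: 1
  step 4. node 0  ⊔preds={0,1,2}  new={0,1,2}  old={1,2}  +wl: 
  step 5. node 1  ⊔preds={0,1,2}  new={0,1,2}  stable

Least fixpoint reached:
  node 0: {0,1,2}
  node 1: {0,1,2}
  node 2: {0,1,2}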